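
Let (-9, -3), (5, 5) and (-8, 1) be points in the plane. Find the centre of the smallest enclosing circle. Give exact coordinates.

(-2, 1)

Call the three points A, B, C in the order given.
Side lengths²: AB² = 260, AC² = 17, BC² = 185.
Since AB² = 260 ≥ 185 + 17 = 202, the angle opposite AB is not acute, so the smallest enclosing circle has AB as diameter.
Centre = midpoint of AB = (-2, 1), r² = 260/4 = 65.
Centre = (-2, 1).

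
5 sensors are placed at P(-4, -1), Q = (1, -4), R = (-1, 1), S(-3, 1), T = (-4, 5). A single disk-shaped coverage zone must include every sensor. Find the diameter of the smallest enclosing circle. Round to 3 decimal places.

10.296

A smallest enclosing disk is always determined by at most three of the input points on its boundary.
The farthest pair is Q–T with squared distance 106. The circle on this segment as diameter has centre (-1.5, 0.5) and r² = 106/4 = 26.5.
Check P: distance² to centre = 8.5 ≤ 26.5, so it lies inside.
All remaining points lie in this disk, and no smaller disk contains both endpoints, so this is the minimum enclosing circle.
Diameter = 2r = 2√(26.5) ≈ 10.296.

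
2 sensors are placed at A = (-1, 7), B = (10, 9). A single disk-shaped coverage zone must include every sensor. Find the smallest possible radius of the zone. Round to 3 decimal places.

5.590

The smallest circle enclosing two points has them as diameter endpoints.
Centre = midpoint = (4.5, 8); r² = |AB|²/4 = 125/4 = 31.25.
r = √(31.25) ≈ 5.590.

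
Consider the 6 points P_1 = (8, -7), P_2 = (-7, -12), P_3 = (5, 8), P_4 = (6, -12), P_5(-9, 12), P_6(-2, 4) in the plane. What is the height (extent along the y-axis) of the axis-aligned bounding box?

max y = 12, min y = -12, so height = 24.

24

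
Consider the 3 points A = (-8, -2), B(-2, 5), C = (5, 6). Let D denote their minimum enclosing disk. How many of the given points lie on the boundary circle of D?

Side lengths²: AB² = 85, AC² = 233, BC² = 50.
Since AC² = 233 ≥ 85 + 50 = 135, the angle opposite AC is not acute, so the smallest enclosing circle has AC as diameter.
Centre = midpoint of AC = (-1.5, 2), r² = 233/4 = 58.25.
The points at distance exactly r from the centre are A, C — 2 points.

2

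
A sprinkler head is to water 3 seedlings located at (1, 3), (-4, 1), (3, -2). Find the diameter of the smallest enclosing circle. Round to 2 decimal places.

7.62

Call the three points A, B, C in the order given.
Side lengths²: AB² = 29, AC² = 29, BC² = 58.
Since BC² = 58 ≥ 29 + 29 = 58, the angle opposite BC is not acute, so the smallest enclosing circle has BC as diameter.
Centre = midpoint of BC = (-0.5, -0.5), r² = 58/4 = 14.5.
Diameter = 2r = 2√(14.5) ≈ 7.62.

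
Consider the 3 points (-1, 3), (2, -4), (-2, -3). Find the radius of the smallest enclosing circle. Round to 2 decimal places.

Call the three points A, B, C in the order given.
Side lengths²: AB² = 58, AC² = 37, BC² = 17.
Since AB² = 58 ≥ 37 + 17 = 54, the angle opposite AB is not acute, so the smallest enclosing circle has AB as diameter.
Centre = midpoint of AB = (0.5, -0.5), r² = 58/4 = 14.5.
r = √(14.5) ≈ 3.81.

3.81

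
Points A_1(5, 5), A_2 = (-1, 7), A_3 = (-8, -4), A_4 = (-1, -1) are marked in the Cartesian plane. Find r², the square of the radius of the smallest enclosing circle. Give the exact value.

By Welzl's lemma the MEC is supported by two points (diametrically opposite) or three points (on a circumcircle).
The farthest pair is A_1–A_3 with squared distance 250. The circle on this segment as diameter has centre (-1.5, 0.5) and r² = 250/4 = 62.5.
Check A_2: distance² to centre = 42.5 ≤ 62.5, so it lies inside.
All remaining points lie in this disk, and no smaller disk contains both endpoints, so this is the minimum enclosing circle.

62.5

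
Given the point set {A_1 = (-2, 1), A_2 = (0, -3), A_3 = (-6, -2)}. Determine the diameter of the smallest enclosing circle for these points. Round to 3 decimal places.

6.182

Side lengths²: A_1A_2² = 20, A_1A_3² = 25, A_2A_3² = 37.
Since A_2A_3² = 37 < 25 + 20 = 45, the triangle is acute, so the smallest enclosing circle is the circumcircle.
Circumcentre = (-32/11, -43/22), r² = 4625/484.
Diameter = 2r = 2√(4625/484) ≈ 6.182.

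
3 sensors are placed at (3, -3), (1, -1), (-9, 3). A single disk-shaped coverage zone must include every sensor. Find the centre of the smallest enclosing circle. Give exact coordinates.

(-3, 0)

Call the three points A, B, C in the order given.
Side lengths²: AB² = 8, AC² = 180, BC² = 116.
Since AC² = 180 ≥ 116 + 8 = 124, the angle opposite AC is not acute, so the smallest enclosing circle has AC as diameter.
Centre = midpoint of AC = (-3, 0), r² = 180/4 = 45.
Centre = (-3, 0).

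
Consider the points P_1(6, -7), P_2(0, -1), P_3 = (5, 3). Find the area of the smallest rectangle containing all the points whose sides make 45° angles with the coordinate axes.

54

In coordinates u = x + y, v = x − y the rectangle is axis-aligned; the map (x,y)→(u,v) scales areas by 2.
u-values: -1, -1, 8; range = 8 − (-1) = 9.
v-values: 13, 1, 2; range = 13 − 1 = 12.
Area = (9 × 12) / 2 = 54.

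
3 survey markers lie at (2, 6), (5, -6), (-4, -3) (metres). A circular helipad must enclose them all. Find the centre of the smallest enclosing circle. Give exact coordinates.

Call the three points A, B, C in the order given.
Side lengths²: AB² = 153, AC² = 117, BC² = 90.
Since AB² = 153 < 117 + 90 = 207, the triangle is acute, so the smallest enclosing circle is the circumcircle.
Circumcentre = (41/22, -9/22), r² = 9945/242.
Centre = (41/22, -9/22).

(41/22, -9/22)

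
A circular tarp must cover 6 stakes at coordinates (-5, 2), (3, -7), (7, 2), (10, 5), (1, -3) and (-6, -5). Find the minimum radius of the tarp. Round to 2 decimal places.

9.43

The minimum enclosing circle of a finite set is fixed by two of the points (as a diameter) or three (as a circumcircle).
The farthest pair is (10, 5)–(-6, -5) with squared distance 356. The circle on this segment as diameter has centre (2, 0) and r² = 356/4 = 89.
Check (-5, 2): distance² to centre = 53 ≤ 89, so it lies inside.
All remaining points lie in this disk, and no smaller disk contains both endpoints, so this is the minimum enclosing circle.
r = √89 ≈ 9.43.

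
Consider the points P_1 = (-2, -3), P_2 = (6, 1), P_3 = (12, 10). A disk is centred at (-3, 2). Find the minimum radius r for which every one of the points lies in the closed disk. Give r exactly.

The required radius is the distance from (-3, 2) to the farthest point.
Squared distances: 26, 82, 289.
Maximum is 289, attained at P_3.
r = √289 = 17.

17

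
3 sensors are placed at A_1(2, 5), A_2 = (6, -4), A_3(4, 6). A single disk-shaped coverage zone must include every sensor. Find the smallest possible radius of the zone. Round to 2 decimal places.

5.10

Side lengths²: A_1A_2² = 97, A_1A_3² = 5, A_2A_3² = 104.
Since A_2A_3² = 104 ≥ 97 + 5 = 102, the angle opposite A_2A_3 is not acute, so the smallest enclosing circle has A_2A_3 as diameter.
Centre = midpoint of A_2A_3 = (5, 1), r² = 104/4 = 26.
r = √26 ≈ 5.10.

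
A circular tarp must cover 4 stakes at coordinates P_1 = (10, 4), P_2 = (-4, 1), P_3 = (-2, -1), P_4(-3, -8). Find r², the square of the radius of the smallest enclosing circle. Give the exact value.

The minimum enclosing circle of a finite set is fixed by two of the points (as a diameter) or three (as a circumcircle).
The farthest pair is P_1–P_4 with squared distance 313. The circle on this segment as diameter has centre (3.5, -2) and r² = 313/4 = 78.25.
Check P_2: distance² to centre = 65.25 ≤ 78.25, so it lies inside.
All remaining points lie in this disk, and no smaller disk contains both endpoints, so this is the minimum enclosing circle.

78.25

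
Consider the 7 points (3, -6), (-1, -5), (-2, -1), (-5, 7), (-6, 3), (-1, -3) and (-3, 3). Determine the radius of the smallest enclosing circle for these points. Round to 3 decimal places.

7.632

The farthest pair is (3, -6)–(-5, 7) with squared distance 233. The circle on this segment as diameter has centre (-1, 0.5) and r² = 233/4 = 58.25.
Check (-1, -5): distance² to centre = 30.25 ≤ 58.25, so it lies inside.
All remaining points lie in this disk, and no smaller disk contains both endpoints, so this is the minimum enclosing circle.
r = √(58.25) ≈ 7.632.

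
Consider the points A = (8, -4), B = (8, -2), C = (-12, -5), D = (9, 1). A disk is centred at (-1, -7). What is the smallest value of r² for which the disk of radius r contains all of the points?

The required radius is the distance from (-1, -7) to the farthest point.
Squared distances: 90, 106, 125, 164.
Maximum is 164, attained at D.

164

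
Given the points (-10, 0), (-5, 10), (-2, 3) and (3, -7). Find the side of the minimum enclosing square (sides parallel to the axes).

The bounding box has width 13 and height 17.
An axis-aligned square enclosing the set must have side ≥ max(width, height).
So the minimum side is max(13, 17) = 17.

17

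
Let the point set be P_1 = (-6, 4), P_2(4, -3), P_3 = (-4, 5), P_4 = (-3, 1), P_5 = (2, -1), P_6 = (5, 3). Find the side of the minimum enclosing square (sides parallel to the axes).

11

The bounding box has width 11 and height 8.
An axis-aligned square enclosing the set must have side ≥ max(width, height).
So the minimum side is max(11, 8) = 11.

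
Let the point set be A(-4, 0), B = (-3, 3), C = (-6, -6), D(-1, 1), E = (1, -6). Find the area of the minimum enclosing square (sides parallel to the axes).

The bounding box has width 7 and height 9.
An axis-aligned square enclosing the set must have side ≥ max(width, height).
So the minimum side is max(7, 9) = 9.
Area = 9² = 81.

81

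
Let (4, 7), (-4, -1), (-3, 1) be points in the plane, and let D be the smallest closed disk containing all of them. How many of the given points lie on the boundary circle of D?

Call the three points A, B, C in the order given.
Side lengths²: AB² = 128, AC² = 85, BC² = 5.
Since AB² = 128 ≥ 85 + 5 = 90, the angle opposite AB is not acute, so the smallest enclosing circle has AB as diameter.
Centre = midpoint of AB = (0, 3), r² = 128/4 = 32.
The points at distance exactly r from the centre are (4, 7), (-4, -1) — 2 points.

2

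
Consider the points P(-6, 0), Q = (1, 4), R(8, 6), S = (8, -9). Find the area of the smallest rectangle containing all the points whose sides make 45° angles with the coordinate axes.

230

In coordinates u = x + y, v = x − y the rectangle is axis-aligned; the map (x,y)→(u,v) scales areas by 2.
u-values: -6, 5, 14, -1; range = 14 − (-6) = 20.
v-values: -6, -3, 2, 17; range = 17 − (-6) = 23.
Area = (20 × 23) / 2 = 230.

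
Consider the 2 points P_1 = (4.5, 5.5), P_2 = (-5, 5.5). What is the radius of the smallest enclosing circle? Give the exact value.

The smallest circle enclosing two points has them as diameter endpoints.
Centre = midpoint = (-0.25, 5.5); r² = |P_1P_2|²/4 = 90.25/4 = 22.5625.
r = √(22.5625) = 4.75.

4.75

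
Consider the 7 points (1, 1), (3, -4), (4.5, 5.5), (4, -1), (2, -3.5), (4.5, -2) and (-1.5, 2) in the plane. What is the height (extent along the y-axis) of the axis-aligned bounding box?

9.5

max y = 5.5, min y = -4, so height = 9.5.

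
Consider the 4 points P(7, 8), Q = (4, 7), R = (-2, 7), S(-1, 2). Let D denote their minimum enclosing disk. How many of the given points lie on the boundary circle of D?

3

A smallest enclosing disk is always determined by at most three of the input points on its boundary.
The minimum enclosing circle is determined by three boundary points: P, R, S.
Their circumcentre is (63/23, 123/23) with r² = 13325/529.
The farthest remaining point Q is at distance² 2285/529 ≤ 13325/529.
The points at distance exactly r from the centre are P, R, S — 3 points.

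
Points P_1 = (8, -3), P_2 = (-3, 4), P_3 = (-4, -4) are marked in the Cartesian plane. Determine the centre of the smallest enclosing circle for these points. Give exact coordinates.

Side lengths²: P_1P_2² = 170, P_1P_3² = 145, P_2P_3² = 65.
Since P_1P_2² = 170 < 145 + 65 = 210, the triangle is acute, so the smallest enclosing circle is the circumcircle.
Circumcentre = (67/38, -25/38), r² = 32045/722.
Centre = (67/38, -25/38).

(67/38, -25/38)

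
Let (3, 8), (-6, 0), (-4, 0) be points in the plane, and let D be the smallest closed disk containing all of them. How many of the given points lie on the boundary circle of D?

Call the three points A, B, C in the order given.
Side lengths²: AB² = 145, AC² = 113, BC² = 4.
Since AB² = 145 ≥ 113 + 4 = 117, the angle opposite AB is not acute, so the smallest enclosing circle has AB as diameter.
Centre = midpoint of AB = (-1.5, 4), r² = 145/4 = 36.25.
The points at distance exactly r from the centre are (3, 8), (-6, 0) — 2 points.

2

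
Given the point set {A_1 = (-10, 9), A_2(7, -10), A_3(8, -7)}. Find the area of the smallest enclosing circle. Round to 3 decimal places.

Side lengths²: A_1A_2² = 650, A_1A_3² = 580, A_2A_3² = 10.
Since A_1A_2² = 650 ≥ 580 + 10 = 590, the angle opposite A_1A_2 is not acute, so the smallest enclosing circle has A_1A_2 as diameter.
Centre = midpoint of A_1A_2 = (-1.5, -0.5), r² = 650/4 = 162.5.
Area = π·r² = π·162.5 ≈ 510.509.

510.509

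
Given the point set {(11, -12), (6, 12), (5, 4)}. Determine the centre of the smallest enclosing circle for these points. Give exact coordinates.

(8.5, 0)

Call the three points A, B, C in the order given.
Side lengths²: AB² = 601, AC² = 292, BC² = 65.
Since AB² = 601 ≥ 292 + 65 = 357, the angle opposite AB is not acute, so the smallest enclosing circle has AB as diameter.
Centre = midpoint of AB = (8.5, 0), r² = 601/4 = 150.25.
Centre = (8.5, 0).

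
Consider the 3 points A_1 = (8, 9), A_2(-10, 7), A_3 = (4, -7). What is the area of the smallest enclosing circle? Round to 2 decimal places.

Side lengths²: A_1A_2² = 328, A_1A_3² = 272, A_2A_3² = 392.
Since A_2A_3² = 392 < 328 + 272 = 600, the triangle is acute, so the smallest enclosing circle is the circumcircle.
Circumcentre = (-0.4, 2.6), r² = 111.52.
Area = π·r² = π·111.52 ≈ 350.35.

350.35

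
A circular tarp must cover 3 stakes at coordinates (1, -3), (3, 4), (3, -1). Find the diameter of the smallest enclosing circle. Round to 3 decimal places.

7.280

Call the three points A, B, C in the order given.
Side lengths²: AB² = 53, AC² = 8, BC² = 25.
Since AB² = 53 ≥ 25 + 8 = 33, the angle opposite AB is not acute, so the smallest enclosing circle has AB as diameter.
Centre = midpoint of AB = (2, 0.5), r² = 53/4 = 13.25.
Diameter = 2r = 2√(13.25) ≈ 7.280.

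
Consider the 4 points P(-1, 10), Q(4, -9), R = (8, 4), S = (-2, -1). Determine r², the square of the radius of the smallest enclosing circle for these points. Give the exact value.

96.5

The minimum enclosing circle of a finite set is fixed by two of the points (as a diameter) or three (as a circumcircle).
The farthest pair is P–Q with squared distance 386. The circle on this segment as diameter has centre (1.5, 0.5) and r² = 386/4 = 96.5.
Check R: distance² to centre = 54.5 ≤ 96.5, so it lies inside.
All remaining points lie in this disk, and no smaller disk contains both endpoints, so this is the minimum enclosing circle.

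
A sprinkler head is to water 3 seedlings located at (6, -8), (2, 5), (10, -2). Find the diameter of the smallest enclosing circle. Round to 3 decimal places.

Call the three points A, B, C in the order given.
Side lengths²: AB² = 185, AC² = 52, BC² = 113.
Since AB² = 185 ≥ 113 + 52 = 165, the angle opposite AB is not acute, so the smallest enclosing circle has AB as diameter.
Centre = midpoint of AB = (4, -1.5), r² = 185/4 = 46.25.
Diameter = 2r = 2√(46.25) ≈ 13.601.

13.601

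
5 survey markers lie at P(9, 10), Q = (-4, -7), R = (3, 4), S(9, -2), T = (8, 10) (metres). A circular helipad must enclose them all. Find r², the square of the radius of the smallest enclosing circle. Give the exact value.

A smallest enclosing disk is always determined by at most three of the input points on its boundary.
The farthest pair is P–Q with squared distance 458. The circle on this segment as diameter has centre (2.5, 1.5) and r² = 458/4 = 114.5.
Check R: distance² to centre = 6.5 ≤ 114.5, so it lies inside.
All remaining points lie in this disk, and no smaller disk contains both endpoints, so this is the minimum enclosing circle.

114.5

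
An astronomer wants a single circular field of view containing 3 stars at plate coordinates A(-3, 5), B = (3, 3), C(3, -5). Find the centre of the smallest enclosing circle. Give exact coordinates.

Side lengths²: AB² = 40, AC² = 136, BC² = 64.
Since AC² = 136 ≥ 64 + 40 = 104, the angle opposite AC is not acute, so the smallest enclosing circle has AC as diameter.
Centre = midpoint of AC = (0, 0), r² = 136/4 = 34.
Centre = (0, 0).

(0, 0)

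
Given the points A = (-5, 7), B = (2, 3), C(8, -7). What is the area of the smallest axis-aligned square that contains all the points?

The bounding box has width 13 and height 14.
An axis-aligned square enclosing the set must have side ≥ max(width, height).
So the minimum side is max(13, 14) = 14.
Area = 14² = 196.

196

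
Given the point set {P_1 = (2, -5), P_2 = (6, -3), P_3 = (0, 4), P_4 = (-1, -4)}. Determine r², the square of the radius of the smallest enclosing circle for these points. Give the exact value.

A smallest enclosing disk is always determined by at most three of the input points on its boundary.
The minimum enclosing circle is determined by three boundary points: P_2, P_3, P_4.
Their circumcentre is (45/22, -7/22) with r² = 5525/242.
The farthest remaining point P_1 is at distance² 5305/242 ≤ 5525/242.

5525/242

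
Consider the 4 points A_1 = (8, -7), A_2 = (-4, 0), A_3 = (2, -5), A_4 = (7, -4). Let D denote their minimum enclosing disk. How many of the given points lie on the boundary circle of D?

2

The minimum enclosing circle of a finite set is fixed by two of the points (as a diameter) or three (as a circumcircle).
The farthest pair is A_1–A_2 with squared distance 193. The circle on this segment as diameter has centre (2, -3.5) and r² = 193/4 = 48.25.
Check A_3: distance² to centre = 2.25 ≤ 48.25, so it lies inside.
All remaining points lie in this disk, and no smaller disk contains both endpoints, so this is the minimum enclosing circle.
The points at distance exactly r from the centre are A_1, A_2 — 2 points.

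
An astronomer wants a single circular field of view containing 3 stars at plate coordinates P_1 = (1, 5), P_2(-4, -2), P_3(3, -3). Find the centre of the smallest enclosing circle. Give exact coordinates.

Side lengths²: P_1P_2² = 74, P_1P_3² = 68, P_2P_3² = 50.
Since P_1P_2² = 74 < 68 + 50 = 118, the triangle is acute, so the smallest enclosing circle is the circumcircle.
Circumcentre = (-2/27, 13/27), r² = 15725/729.
Centre = (-2/27, 13/27).

(-2/27, 13/27)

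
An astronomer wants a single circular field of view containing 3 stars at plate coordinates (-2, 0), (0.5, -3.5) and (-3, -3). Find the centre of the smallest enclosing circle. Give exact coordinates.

(-47/44, -87/44)

Call the three points A, B, C in the order given.
Side lengths²: AB² = 18.5, AC² = 10, BC² = 12.5.
Since AB² = 18.5 < 12.5 + 10 = 22.5, the triangle is acute, so the smallest enclosing circle is the circumcircle.
Circumcentre = (-47/44, -87/44), r² = 4625/968.
Centre = (-47/44, -87/44).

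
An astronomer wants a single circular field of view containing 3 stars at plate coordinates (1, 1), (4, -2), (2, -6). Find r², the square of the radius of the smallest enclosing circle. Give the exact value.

12.5

Call the three points A, B, C in the order given.
Side lengths²: AB² = 18, AC² = 50, BC² = 20.
Since AC² = 50 ≥ 20 + 18 = 38, the angle opposite AC is not acute, so the smallest enclosing circle has AC as diameter.
Centre = midpoint of AC = (1.5, -2.5), r² = 50/4 = 12.5.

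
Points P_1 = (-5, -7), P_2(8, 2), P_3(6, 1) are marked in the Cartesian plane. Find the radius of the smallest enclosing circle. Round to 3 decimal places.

Side lengths²: P_1P_2² = 250, P_1P_3² = 185, P_2P_3² = 5.
Since P_1P_2² = 250 ≥ 185 + 5 = 190, the angle opposite P_1P_2 is not acute, so the smallest enclosing circle has P_1P_2 as diameter.
Centre = midpoint of P_1P_2 = (1.5, -2.5), r² = 250/4 = 62.5.
r = √(62.5) ≈ 7.906.

7.906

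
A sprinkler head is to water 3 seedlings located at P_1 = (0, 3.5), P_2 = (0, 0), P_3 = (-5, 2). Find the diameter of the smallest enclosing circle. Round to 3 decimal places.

5.622

Side lengths²: P_1P_2² = 12.25, P_1P_3² = 27.25, P_2P_3² = 29.
Since P_2P_3² = 29 < 27.25 + 12.25 = 39.5, the triangle is acute, so the smallest enclosing circle is the circumcircle.
Circumcentre = (-2.2, 1.75), r² = 7.9025.
Diameter = 2r = 2√(7.9025) ≈ 5.622.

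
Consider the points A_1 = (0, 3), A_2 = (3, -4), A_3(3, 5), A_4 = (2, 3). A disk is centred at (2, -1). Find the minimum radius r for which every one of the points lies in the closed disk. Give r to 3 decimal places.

6.083

The required radius is the distance from (2, -1) to the farthest point.
Squared distances: 20, 10, 37, 16.
Maximum is 37, attained at A_3.
r = √37 ≈ 6.083.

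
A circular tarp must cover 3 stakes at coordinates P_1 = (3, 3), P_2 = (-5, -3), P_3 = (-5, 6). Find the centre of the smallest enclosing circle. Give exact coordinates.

(-2.125, 1.5)

Side lengths²: P_1P_2² = 100, P_1P_3² = 73, P_2P_3² = 81.
Since P_1P_2² = 100 < 81 + 73 = 154, the triangle is acute, so the smallest enclosing circle is the circumcircle.
Circumcentre = (-2.125, 1.5), r² = 28.515625.
Centre = (-2.125, 1.5).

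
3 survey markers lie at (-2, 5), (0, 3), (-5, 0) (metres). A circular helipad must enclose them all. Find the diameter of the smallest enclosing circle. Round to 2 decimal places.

Call the three points A, B, C in the order given.
Side lengths²: AB² = 8, AC² = 34, BC² = 34.
Since BC² = 34 < 34 + 8 = 42, the triangle is acute, so the smallest enclosing circle is the circumcircle.
Circumcentre = (-2.875, 2.125), r² = 9.03125.
Diameter = 2r = 2√(9.03125) ≈ 6.01.

6.01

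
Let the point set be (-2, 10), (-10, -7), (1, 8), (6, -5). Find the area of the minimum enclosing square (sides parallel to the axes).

The bounding box has width 16 and height 17.
An axis-aligned square enclosing the set must have side ≥ max(width, height).
So the minimum side is max(16, 17) = 17.
Area = 17² = 289.

289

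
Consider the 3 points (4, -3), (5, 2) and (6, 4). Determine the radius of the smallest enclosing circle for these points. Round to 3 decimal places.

3.640

Call the three points A, B, C in the order given.
Side lengths²: AB² = 26, AC² = 53, BC² = 5.
Since AC² = 53 ≥ 26 + 5 = 31, the angle opposite AC is not acute, so the smallest enclosing circle has AC as diameter.
Centre = midpoint of AC = (5, 0.5), r² = 53/4 = 13.25.
r = √(13.25) ≈ 3.640.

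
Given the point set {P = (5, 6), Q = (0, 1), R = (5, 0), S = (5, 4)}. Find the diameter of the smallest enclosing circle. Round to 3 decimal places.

7.211

A smallest enclosing disk is always determined by at most three of the input points on its boundary.
The minimum enclosing circle is determined by three boundary points: P, Q, R.
Their circumcentre is (3, 3) with r² = 13.
The farthest remaining point S is at distance² 5 ≤ 13.
Diameter = 2r = 2√13 ≈ 7.211.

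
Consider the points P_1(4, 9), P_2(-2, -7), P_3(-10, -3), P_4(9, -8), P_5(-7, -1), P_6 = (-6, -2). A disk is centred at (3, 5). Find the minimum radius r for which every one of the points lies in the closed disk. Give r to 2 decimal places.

The required radius is the distance from (3, 5) to the farthest point.
Squared distances: 17, 169, 233, 205, 136, 130.
Maximum is 233, attained at P_3.
r = √233 ≈ 15.26.

15.26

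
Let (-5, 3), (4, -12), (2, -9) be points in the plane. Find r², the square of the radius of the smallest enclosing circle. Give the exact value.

Call the three points A, B, C in the order given.
Side lengths²: AB² = 306, AC² = 193, BC² = 13.
Since AB² = 306 ≥ 193 + 13 = 206, the angle opposite AB is not acute, so the smallest enclosing circle has AB as diameter.
Centre = midpoint of AB = (-0.5, -4.5), r² = 306/4 = 76.5.

76.5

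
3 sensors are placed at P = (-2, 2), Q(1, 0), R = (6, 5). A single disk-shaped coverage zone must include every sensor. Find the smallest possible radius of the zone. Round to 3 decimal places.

4.272

Side lengths²: PQ² = 13, PR² = 73, QR² = 50.
Since PR² = 73 ≥ 50 + 13 = 63, the angle opposite PR is not acute, so the smallest enclosing circle has PR as diameter.
Centre = midpoint of PR = (2, 3.5), r² = 73/4 = 18.25.
r = √(18.25) ≈ 4.272.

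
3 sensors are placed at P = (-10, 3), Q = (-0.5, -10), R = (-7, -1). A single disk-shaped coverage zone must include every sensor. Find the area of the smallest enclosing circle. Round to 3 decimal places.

Side lengths²: PQ² = 259.25, PR² = 25, QR² = 123.25.
Since PQ² = 259.25 ≥ 123.25 + 25 = 148.25, the angle opposite PQ is not acute, so the smallest enclosing circle has PQ as diameter.
Centre = midpoint of PQ = (-5.25, -3.5), r² = 259.25/4 = 64.8125.
Area = π·r² = π·64.8125 ≈ 203.614.

203.614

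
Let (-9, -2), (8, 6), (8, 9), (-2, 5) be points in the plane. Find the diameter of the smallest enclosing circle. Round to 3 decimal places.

The farthest pair is (-9, -2)–(8, 9) with squared distance 410. The circle on this segment as diameter has centre (-0.5, 3.5) and r² = 410/4 = 102.5.
Check (8, 6): distance² to centre = 78.5 ≤ 102.5, so it lies inside.
All remaining points lie in this disk, and no smaller disk contains both endpoints, so this is the minimum enclosing circle.
Diameter = 2r = 2√(102.5) ≈ 20.248.

20.248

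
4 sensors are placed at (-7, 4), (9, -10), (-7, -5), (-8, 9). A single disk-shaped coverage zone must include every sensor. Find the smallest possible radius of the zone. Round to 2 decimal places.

12.75

By Welzl's lemma the MEC is supported by two points (diametrically opposite) or three points (on a circumcircle).
The farthest pair is (9, -10)–(-8, 9) with squared distance 650. The circle on this segment as diameter has centre (0.5, -0.5) and r² = 650/4 = 162.5.
Check (-7, 4): distance² to centre = 76.5 ≤ 162.5, so it lies inside.
All remaining points lie in this disk, and no smaller disk contains both endpoints, so this is the minimum enclosing circle.
r = √(162.5) ≈ 12.75.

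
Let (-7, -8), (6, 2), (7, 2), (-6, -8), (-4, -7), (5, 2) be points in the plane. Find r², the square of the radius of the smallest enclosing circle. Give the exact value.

74

The minimum enclosing circle of a finite set is fixed by two of the points (as a diameter) or three (as a circumcircle).
The farthest pair is (-7, -8)–(7, 2) with squared distance 296. The circle on this segment as diameter has centre (0, -3) and r² = 296/4 = 74.
Check (6, 2): distance² to centre = 61 ≤ 74, so it lies inside.
All remaining points lie in this disk, and no smaller disk contains both endpoints, so this is the minimum enclosing circle.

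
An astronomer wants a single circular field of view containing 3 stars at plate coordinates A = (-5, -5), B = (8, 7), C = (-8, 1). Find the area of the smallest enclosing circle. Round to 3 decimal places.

248.553

Side lengths²: AB² = 313, AC² = 45, BC² = 292.
Since AB² = 313 < 292 + 45 = 337, the triangle is acute, so the smallest enclosing circle is the circumcircle.
Circumcentre = (33/38, 32/19), r² = 114245/1444.
Area = π·r² = π·114245/1444 ≈ 248.553.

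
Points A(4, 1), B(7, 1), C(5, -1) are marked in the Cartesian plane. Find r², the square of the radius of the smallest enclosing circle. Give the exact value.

Side lengths²: AB² = 9, AC² = 5, BC² = 8.
Since AB² = 9 < 8 + 5 = 13, the triangle is acute, so the smallest enclosing circle is the circumcircle.
Circumcentre = (5.5, 0.5), r² = 2.5.

2.5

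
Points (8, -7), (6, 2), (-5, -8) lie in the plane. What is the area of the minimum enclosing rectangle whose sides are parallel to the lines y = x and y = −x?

126

In coordinates u = x + y, v = x − y the rectangle is axis-aligned; the map (x,y)→(u,v) scales areas by 2.
u-values: 1, 8, -13; range = 8 − (-13) = 21.
v-values: 15, 4, 3; range = 15 − 3 = 12.
Area = (21 × 12) / 2 = 126.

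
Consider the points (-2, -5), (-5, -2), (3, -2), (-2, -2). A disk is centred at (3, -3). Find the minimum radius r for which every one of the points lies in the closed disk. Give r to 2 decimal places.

8.06

The required radius is the distance from (3, -3) to the farthest point.
Squared distances: 29, 65, 1, 26.
Maximum is 65, attained at (-5, -2).
r = √65 ≈ 8.06.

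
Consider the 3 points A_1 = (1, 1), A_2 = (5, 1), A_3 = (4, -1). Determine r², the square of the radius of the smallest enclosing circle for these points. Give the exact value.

Side lengths²: A_1A_2² = 16, A_1A_3² = 13, A_2A_3² = 5.
Since A_1A_2² = 16 < 13 + 5 = 18, the triangle is acute, so the smallest enclosing circle is the circumcircle.
Circumcentre = (3, 0.75), r² = 4.0625.

4.0625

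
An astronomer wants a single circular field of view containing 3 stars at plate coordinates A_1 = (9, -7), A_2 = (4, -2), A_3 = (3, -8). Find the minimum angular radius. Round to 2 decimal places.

3.74

Side lengths²: A_1A_2² = 50, A_1A_3² = 37, A_2A_3² = 37.
Since A_1A_2² = 50 < 37 + 37 = 74, the triangle is acute, so the smallest enclosing circle is the circumcircle.
Circumcentre = (79/14, -75/14), r² = 1369/98.
r = √(1369/98) ≈ 3.74.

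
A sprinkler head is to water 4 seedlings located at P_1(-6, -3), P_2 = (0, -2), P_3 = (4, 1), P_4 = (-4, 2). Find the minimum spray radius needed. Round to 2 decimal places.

The farthest pair is P_1–P_3 with squared distance 116. The circle on this segment as diameter has centre (-1, -1) and r² = 116/4 = 29.
Check P_2: distance² to centre = 2 ≤ 29, so it lies inside.
All remaining points lie in this disk, and no smaller disk contains both endpoints, so this is the minimum enclosing circle.
r = √29 ≈ 5.39.

5.39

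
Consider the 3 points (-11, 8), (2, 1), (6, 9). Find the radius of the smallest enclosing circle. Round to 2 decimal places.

8.52

Call the three points A, B, C in the order given.
Side lengths²: AB² = 218, AC² = 290, BC² = 80.
Since AC² = 290 < 218 + 80 = 298, the triangle is acute, so the smallest enclosing circle is the circumcircle.
Circumcentre = (-82/33, 272/33), r² = 79025/1089.
r = √(79025/1089) ≈ 8.52.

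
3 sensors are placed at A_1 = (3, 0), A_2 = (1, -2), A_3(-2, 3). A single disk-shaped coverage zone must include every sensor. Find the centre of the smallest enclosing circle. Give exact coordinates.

Side lengths²: A_1A_2² = 8, A_1A_3² = 34, A_2A_3² = 34.
Since A_2A_3² = 34 < 34 + 8 = 42, the triangle is acute, so the smallest enclosing circle is the circumcircle.
Circumcentre = (0.125, 0.875), r² = 9.03125.
Centre = (0.125, 0.875).

(0.125, 0.875)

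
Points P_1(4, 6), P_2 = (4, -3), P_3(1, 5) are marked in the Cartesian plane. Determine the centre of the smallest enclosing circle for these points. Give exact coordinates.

Side lengths²: P_1P_2² = 81, P_1P_3² = 10, P_2P_3² = 73.
Since P_1P_2² = 81 < 73 + 10 = 83, the triangle is acute, so the smallest enclosing circle is the circumcircle.
Circumcentre = (23/6, 1.5), r² = 365/18.
Centre = (23/6, 1.5).

(23/6, 1.5)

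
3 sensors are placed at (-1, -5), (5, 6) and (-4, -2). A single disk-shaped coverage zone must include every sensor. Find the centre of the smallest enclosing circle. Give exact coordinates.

Call the three points A, B, C in the order given.
Side lengths²: AB² = 157, AC² = 18, BC² = 145.
Since AB² = 157 < 145 + 18 = 163, the triangle is acute, so the smallest enclosing circle is the circumcircle.
Circumcentre = (57/34, 23/34), r² = 22765/578.
Centre = (57/34, 23/34).

(57/34, 23/34)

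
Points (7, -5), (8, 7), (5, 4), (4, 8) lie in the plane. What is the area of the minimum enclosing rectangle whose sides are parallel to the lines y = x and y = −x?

In coordinates u = x + y, v = x − y the rectangle is axis-aligned; the map (x,y)→(u,v) scales areas by 2.
u-values: 2, 15, 9, 12; range = 15 − 2 = 13.
v-values: 12, 1, 1, -4; range = 12 − (-4) = 16.
Area = (13 × 16) / 2 = 104.

104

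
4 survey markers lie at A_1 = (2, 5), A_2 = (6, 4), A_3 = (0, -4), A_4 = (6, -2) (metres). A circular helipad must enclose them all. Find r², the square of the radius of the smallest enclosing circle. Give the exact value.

36125/1444

The minimum enclosing circle is determined by three boundary points: A_1, A_2, A_3.
Their circumcentre is (55/19, 3/38) with r² = 36125/1444.
The farthest remaining point A_4 is at distance² 20165/1444 ≤ 36125/1444.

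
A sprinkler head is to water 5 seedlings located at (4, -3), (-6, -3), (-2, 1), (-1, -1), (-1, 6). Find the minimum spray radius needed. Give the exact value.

The minimum enclosing circle of a finite set is fixed by two of the points (as a diameter) or three (as a circumcircle).
The minimum enclosing circle is determined by three boundary points: (4, -3), (-6, -3), (-1, 6).
Their circumcentre is (-1, 1/9) with r² = 2809/81.
The farthest remaining point (-2, 1) is at distance² 145/81 ≤ 2809/81.
r = √(2809/81) = 53/9.

53/9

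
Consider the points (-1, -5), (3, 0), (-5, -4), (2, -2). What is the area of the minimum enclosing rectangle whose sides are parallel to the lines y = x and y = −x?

In coordinates u = x + y, v = x − y the rectangle is axis-aligned; the map (x,y)→(u,v) scales areas by 2.
u-values: -6, 3, -9, 0; range = 3 − (-9) = 12.
v-values: 4, 3, -1, 4; range = 4 − (-1) = 5.
Area = (12 × 5) / 2 = 30.

30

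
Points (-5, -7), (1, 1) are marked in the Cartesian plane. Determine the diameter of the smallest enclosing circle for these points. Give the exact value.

The smallest circle enclosing two points has them as diameter endpoints.
Centre = midpoint = (-2, -3); r² = |(-5, -7)−(1, 1)|²/4 = 100/4 = 25.
Diameter = 2r = 2√25 = 10.

10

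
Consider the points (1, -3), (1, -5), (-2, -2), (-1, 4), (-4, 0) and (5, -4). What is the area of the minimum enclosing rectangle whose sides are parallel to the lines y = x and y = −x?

49

In coordinates u = x + y, v = x − y the rectangle is axis-aligned; the map (x,y)→(u,v) scales areas by 2.
u-values: -2, -4, -4, 3, -4, 1; range = 3 − (-4) = 7.
v-values: 4, 6, 0, -5, -4, 9; range = 9 − (-5) = 14.
Area = (7 × 14) / 2 = 49.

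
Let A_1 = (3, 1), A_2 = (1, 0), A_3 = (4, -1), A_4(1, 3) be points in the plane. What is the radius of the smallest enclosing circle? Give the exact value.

2.5

The farthest pair is A_3–A_4 with squared distance 25. The circle on this segment as diameter has centre (2.5, 1) and r² = 25/4 = 6.25.
Check A_1: distance² to centre = 0.25 ≤ 6.25, so it lies inside.
All remaining points lie in this disk, and no smaller disk contains both endpoints, so this is the minimum enclosing circle.
r = √(6.25) = 2.5.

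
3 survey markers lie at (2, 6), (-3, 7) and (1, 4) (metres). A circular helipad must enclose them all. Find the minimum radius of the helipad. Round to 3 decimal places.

2.591

Call the three points A, B, C in the order given.
Side lengths²: AB² = 26, AC² = 5, BC² = 25.
Since AB² = 26 < 25 + 5 = 30, the triangle is acute, so the smallest enclosing circle is the circumcircle.
Circumcentre = (-13/22, 133/22), r² = 1625/242.
r = √(1625/242) ≈ 2.591.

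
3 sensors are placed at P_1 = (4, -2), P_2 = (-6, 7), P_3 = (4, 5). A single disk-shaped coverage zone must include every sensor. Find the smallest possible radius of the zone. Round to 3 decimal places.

6.727

Side lengths²: P_1P_2² = 181, P_1P_3² = 49, P_2P_3² = 104.
Since P_1P_2² = 181 ≥ 104 + 49 = 153, the angle opposite P_1P_2 is not acute, so the smallest enclosing circle has P_1P_2 as diameter.
Centre = midpoint of P_1P_2 = (-1, 2.5), r² = 181/4 = 45.25.
r = √(45.25) ≈ 6.727.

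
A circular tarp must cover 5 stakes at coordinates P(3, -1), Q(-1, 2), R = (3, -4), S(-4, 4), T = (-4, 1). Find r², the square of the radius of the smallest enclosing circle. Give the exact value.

28.25

By Welzl's lemma the MEC is supported by two points (diametrically opposite) or three points (on a circumcircle).
The farthest pair is R–S with squared distance 113. The circle on this segment as diameter has centre (-0.5, 0) and r² = 113/4 = 28.25.
Check P: distance² to centre = 13.25 ≤ 28.25, so it lies inside.
All remaining points lie in this disk, and no smaller disk contains both endpoints, so this is the minimum enclosing circle.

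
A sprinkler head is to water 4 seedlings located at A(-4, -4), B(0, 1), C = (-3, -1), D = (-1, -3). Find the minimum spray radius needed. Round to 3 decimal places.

The farthest pair is A–B with squared distance 41. The circle on this segment as diameter has centre (-2, -1.5) and r² = 41/4 = 10.25.
Check C: distance² to centre = 1.25 ≤ 10.25, so it lies inside.
All remaining points lie in this disk, and no smaller disk contains both endpoints, so this is the minimum enclosing circle.
r = √(10.25) ≈ 3.202.

3.202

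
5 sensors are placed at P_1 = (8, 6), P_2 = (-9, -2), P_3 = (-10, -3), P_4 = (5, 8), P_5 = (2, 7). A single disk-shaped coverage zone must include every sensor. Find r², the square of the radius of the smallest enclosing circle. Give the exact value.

101.25

The minimum enclosing circle of a finite set is fixed by two of the points (as a diameter) or three (as a circumcircle).
The farthest pair is P_1–P_3 with squared distance 405. The circle on this segment as diameter has centre (-1, 1.5) and r² = 405/4 = 101.25.
Check P_2: distance² to centre = 76.25 ≤ 101.25, so it lies inside.
All remaining points lie in this disk, and no smaller disk contains both endpoints, so this is the minimum enclosing circle.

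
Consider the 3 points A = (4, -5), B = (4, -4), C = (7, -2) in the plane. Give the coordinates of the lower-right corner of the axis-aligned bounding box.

x-range [4, 7], y-range [-5, -2].
The lower-right corner is (7, -5).

(7, -5)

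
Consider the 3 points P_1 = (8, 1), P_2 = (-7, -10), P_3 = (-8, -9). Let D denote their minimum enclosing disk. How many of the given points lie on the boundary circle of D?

Side lengths²: P_1P_2² = 346, P_1P_3² = 356, P_2P_3² = 2.
Since P_1P_3² = 356 ≥ 346 + 2 = 348, the angle opposite P_1P_3 is not acute, so the smallest enclosing circle has P_1P_3 as diameter.
Centre = midpoint of P_1P_3 = (0, -4), r² = 356/4 = 89.
The points at distance exactly r from the centre are P_1, P_3 — 2 points.

2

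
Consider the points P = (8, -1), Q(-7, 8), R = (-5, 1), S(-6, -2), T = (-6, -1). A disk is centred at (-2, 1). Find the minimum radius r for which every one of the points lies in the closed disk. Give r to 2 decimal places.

10.20

The required radius is the distance from (-2, 1) to the farthest point.
Squared distances: 104, 74, 9, 25, 20.
Maximum is 104, attained at P.
r = √104 ≈ 10.20.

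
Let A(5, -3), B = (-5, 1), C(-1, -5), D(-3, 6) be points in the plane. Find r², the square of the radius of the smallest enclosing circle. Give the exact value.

3625/98

The minimum enclosing circle of a finite set is fixed by two of the points (as a diameter) or three (as a circumcircle).
The minimum enclosing circle is determined by three boundary points: A, C, D.
Their circumcentre is (5/14, 13/14) with r² = 3625/98.
The farthest remaining point B is at distance² 2813/98 ≤ 3625/98.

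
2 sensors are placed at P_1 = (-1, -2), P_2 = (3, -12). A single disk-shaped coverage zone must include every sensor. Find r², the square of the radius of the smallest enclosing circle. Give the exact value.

The smallest circle enclosing two points has them as diameter endpoints.
Centre = midpoint = (1, -7); r² = |P_1P_2|²/4 = 116/4 = 29.

29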